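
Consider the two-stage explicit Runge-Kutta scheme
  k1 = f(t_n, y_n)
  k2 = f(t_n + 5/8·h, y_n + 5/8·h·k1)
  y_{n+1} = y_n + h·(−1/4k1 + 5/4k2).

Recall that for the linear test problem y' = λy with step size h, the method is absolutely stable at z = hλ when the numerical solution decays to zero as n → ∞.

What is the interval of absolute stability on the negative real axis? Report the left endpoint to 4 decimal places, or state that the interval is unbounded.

z∈(-1.2800,0).

With y'=λy (z=hλ):
  k1=λy_n ⇒ h·k1=z·y_n;  k2=λ(1+5/8z)y_n ⇒ h·k2=z(1+5/8z)y_n
  y_{n+1}/y_n = 1 − 1/4z + 5/4z(1+5/8z) = 1 + z + 25/32z²
  ⇒ R(z) = 1 + z + 25/32z².

Boundary: |R(x)|=1, x<0.
x=-1.61: |R|=1.4151
R=1: x+25/32x²=0 ⇒ x=−32/25=-1.2800; min R=1−1/(4·25/32)=0.6800>−1
Confirm numerically:
  x=-0.763: |R|=0.69182 <1
  x=-0.649: |R|=0.68006 <1
  x=-0.593: |R|=0.68173 <1
  x=-1.469: |R|=1.21691 >1
  x=-1.405: |R|=1.13721 >1
Interval (-1.2800, 0).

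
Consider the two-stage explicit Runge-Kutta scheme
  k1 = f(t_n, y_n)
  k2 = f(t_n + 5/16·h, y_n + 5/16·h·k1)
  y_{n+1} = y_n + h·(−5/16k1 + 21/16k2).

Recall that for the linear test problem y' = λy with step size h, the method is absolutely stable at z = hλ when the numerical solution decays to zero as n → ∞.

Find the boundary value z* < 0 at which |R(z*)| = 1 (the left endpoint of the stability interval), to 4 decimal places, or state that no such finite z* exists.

On y'=λy, z=hλ:
  k1=λy_n ⇒ h·k1=z·y_n;  k2=λ(1+5/16z)y_n ⇒ h·k2=z(1+5/16z)y_n
  y_{n+1}/y_n = 1 − 5/16z + 21/16z(1+5/16z) = 1 + z + 105/256z²
  R(z) = 1 + z + 105/256z².

Need |R(x)|<1, x<0.
x=-1.67: |R|=0.4739
R=1: x+105/256x²=0 ⇒ x=−256/105=-2.4381; min R=1−1/(4·105/256)=0.3905>−1
Confirm numerically:
  x=-1.929: |R|=0.59721 <1
  x=-1.631: |R|=0.46008 <1
  x=-1.281: |R|=0.39205 <1
  x=-2.760: |R|=1.36441 >1
  x=-2.553: |R|=1.12032 >1
  x=-2.532: |R|=1.09752 >1
Interval (-2.4381, 0).

left endpoint -2.4381.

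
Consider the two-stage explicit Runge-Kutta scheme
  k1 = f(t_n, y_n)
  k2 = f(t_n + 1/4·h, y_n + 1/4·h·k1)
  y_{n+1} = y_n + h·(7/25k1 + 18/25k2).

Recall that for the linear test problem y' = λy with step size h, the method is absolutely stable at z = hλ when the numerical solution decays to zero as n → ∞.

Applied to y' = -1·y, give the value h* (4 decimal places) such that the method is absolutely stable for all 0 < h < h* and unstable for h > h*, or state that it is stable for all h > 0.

Set f=λy, z=hλ:
  k1=λy_n ⇒ h·k1=z·y_n;  k2=λ(1+1/4z)y_n ⇒ h·k2=z(1+1/4z)y_n
  y_{n+1}/y_n = 1 + 7/25z + 18/25z(1+1/4z) = 1 + z + 9/50z²
  Hence R(z) = 1 + z + 9/50z².

Need |R(x)|<1, x<0.
x=-1.09: |R|=0.1239
R=1: x+9/50x²=0 ⇒ x=−50/9=-5.5556; min R=1−1/(4·9/50)=-0.3889>−1
Confirm numerically:
  x=-3.869: |R|=0.17455 <1
  x=-3.313: |R|=0.33733 <1
  x=-3.051: |R|=0.37545 <1
  x=-2.958: |R|=0.38304 <1
  x=-6.035: |R|=1.52082 >1
  x=-5.791: |R|=1.24542 >1
So |R|<1 on (-5.5556, 0).

(-5.5556,0); λ=-1 ⇒ h* = (50/9)/1 = 5.5556.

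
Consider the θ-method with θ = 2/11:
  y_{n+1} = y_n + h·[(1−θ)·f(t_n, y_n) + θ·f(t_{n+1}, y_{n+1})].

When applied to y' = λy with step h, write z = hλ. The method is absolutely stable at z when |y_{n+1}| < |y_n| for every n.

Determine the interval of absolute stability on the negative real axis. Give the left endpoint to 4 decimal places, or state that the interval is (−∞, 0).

Test eqn y'=λy, z=hλ:
  y_{n+1} = y_n + z·[9/11·y_n + 2/11·y_{n+1}] ⇒ (1 − 2/11z)y_{n+1} = (1 + 9/11z)y_n
  ⇒ R(z) = (1 + 9/11z)/(1 − 2/11z).

Boundary: |R(x)|=1, x<0.
x=-0.67: |R|=0.4028
R=−1: 1+9/11x = −1+2/11x ⇒ -7/11x=2 ⇒ x=2/(-7/11)=-3.1429
Confirm numerically:
  x=-2.174: |R|=0.55812 <1
  x=-1.889: |R|=0.40608 <1
  x=-1.857: |R|=0.38827 <1
  x=-1.508: |R|=0.18350 <1
  x=-3.508: |R|=1.14187 >1
  x=-3.409: |R|=1.10456 >1
  x=-3.292: |R|=1.05937 >1
So |R|<1 on (-3.1429, 0).

z∈(-3.1429,0).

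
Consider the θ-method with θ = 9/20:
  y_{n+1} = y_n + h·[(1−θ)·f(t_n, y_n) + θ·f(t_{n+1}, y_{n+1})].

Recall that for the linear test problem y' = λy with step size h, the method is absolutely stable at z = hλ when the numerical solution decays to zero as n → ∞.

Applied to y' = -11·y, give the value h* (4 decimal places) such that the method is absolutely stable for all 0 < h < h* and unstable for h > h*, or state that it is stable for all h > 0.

(-20.0000,0); λ=-11 ⇒ h* = (20)/11 = 1.8182.

On y'=λy, z=hλ:
  y_{n+1} = y_n + z·[11/20·y_n + 9/20·y_{n+1}] ⇒ (1 − 9/20z)y_{n+1} = (1 + 11/20z)y_n
  so R(z) = (1 + 11/20z)/(1 − 9/20z).

Boundary: |R(x)|=1, x<0.
x=-0.55: |R|=0.5591
R=−1: 1+11/20x = −1+9/20x ⇒ -1/10x=2 ⇒ x=2/(-1/10)=-20.0000
Confirm numerically:
  x=-13.314: |R|=0.90437 <1
  x=-11.789: |R|=0.86977 <1
  x=-10.160: |R|=0.82340 <1
  x=-20.563: |R|=1.00549 >1
  x=-20.060: |R|=1.00060 >1
Interval (-20.0000, 0).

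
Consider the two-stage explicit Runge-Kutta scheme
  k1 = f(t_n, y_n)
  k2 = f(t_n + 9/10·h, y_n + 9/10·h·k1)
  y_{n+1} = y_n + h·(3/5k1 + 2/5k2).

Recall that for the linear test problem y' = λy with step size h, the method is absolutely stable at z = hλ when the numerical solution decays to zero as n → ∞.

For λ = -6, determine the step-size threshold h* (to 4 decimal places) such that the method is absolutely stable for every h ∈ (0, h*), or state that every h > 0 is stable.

(-2.7778,0); λ=-6 ⇒ h* = (25/9)/6 = 0.4630.

With y'=λy (z=hλ):
  k1=λy_n ⇒ h·k1=z·y_n;  k2=λ(1+9/10z)y_n ⇒ h·k2=z(1+9/10z)y_n
  y_{n+1}/y_n = 1 + 3/5z + 2/5z(1+9/10z) = 1 + z + 9/25z²
  ⇒ R(z) = 1 + z + 9/25z².

Need |R(x)|<1, x<0.
x=-0.42: |R|=0.6435
R=1: x+9/25x²=0 ⇒ x=−25/9=-2.7778; min R=1−1/(4·9/25)=0.3056>−1
Confirm numerically:
  x=-2.155: |R|=0.51685 <1
  x=-1.936: |R|=0.41331 <1
  x=-1.257: |R|=0.31182 <1
  x=-3.271: |R|=1.58080 >1
  x=-2.834: |R|=1.05736 >1
So |R|<1 on (-2.7778, 0).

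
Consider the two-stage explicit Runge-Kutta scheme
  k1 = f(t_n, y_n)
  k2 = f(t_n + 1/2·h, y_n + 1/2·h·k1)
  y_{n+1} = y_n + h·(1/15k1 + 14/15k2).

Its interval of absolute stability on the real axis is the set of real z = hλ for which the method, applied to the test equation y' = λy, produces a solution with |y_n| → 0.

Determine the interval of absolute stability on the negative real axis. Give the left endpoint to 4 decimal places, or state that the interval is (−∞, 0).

With y'=λy (z=hλ):
  k1=λy_n ⇒ h·k1=z·y_n;  k2=λ(1+1/2z)y_n ⇒ h·k2=z(1+1/2z)y_n
  y_{n+1}/y_n = 1 + 1/15z + 14/15z(1+1/2z) = 1 + z + 7/15z²
  R(z) = 1 + z + 7/15z².

Find x<0 with |R(x)|<1.
x=-0.33: |R|=0.7208
R=1: x+7/15x²=0 ⇒ x=−15/7=-2.1429; min R=1−1/(4·7/15)=0.4643>−1
Confirm numerically:
  x=-2.115: |R|=0.97251 <1
  x=-1.841: |R|=0.74066 <1
  x=-1.692: |R|=0.64400 <1
  x=-2.391: |R|=1.27688 >1
  x=-2.385: |R|=1.26950 >1
  x=-2.244: |R|=1.10592 >1
Stable set (-2.1429, 0).

(-2.1429, 0).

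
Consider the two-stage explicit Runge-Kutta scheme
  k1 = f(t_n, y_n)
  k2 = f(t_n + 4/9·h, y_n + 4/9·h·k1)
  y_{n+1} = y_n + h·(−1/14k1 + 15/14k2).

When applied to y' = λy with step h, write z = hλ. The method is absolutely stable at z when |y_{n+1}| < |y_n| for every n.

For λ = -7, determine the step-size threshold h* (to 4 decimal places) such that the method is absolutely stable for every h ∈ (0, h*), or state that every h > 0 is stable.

(-2.1000,0); λ=-7 ⇒ h* = (21/10)/7 = 0.3000.

On y'=λy, z=hλ:
  k1=λy_n ⇒ h·k1=z·y_n;  k2=λ(1+4/9z)y_n ⇒ h·k2=z(1+4/9z)y_n
  y_{n+1}/y_n = 1 − 1/14z + 15/14z(1+4/9z) = 1 + z + 10/21z²
  Hence R(z) = 1 + z + 10/21z².

Boundary: |R(x)|=1, x<0.
x=-1.07: |R|=0.4752
R=1: x+10/21x²=0 ⇒ x=−21/10=-2.1000; min R=1−1/(4·10/21)=0.4750>−1
Confirm numerically:
  x=-2.024: |R|=0.92675 <1
  x=-1.569: |R|=0.60327 <1
  x=-0.855: |R|=0.49311 <1
  x=-0.840: |R|=0.49600 <1
  x=-2.591: |R|=1.60580 >1
  x=-2.509: |R|=1.48866 >1
  x=-2.313: |R|=1.23460 >1
Interval (-2.1000, 0).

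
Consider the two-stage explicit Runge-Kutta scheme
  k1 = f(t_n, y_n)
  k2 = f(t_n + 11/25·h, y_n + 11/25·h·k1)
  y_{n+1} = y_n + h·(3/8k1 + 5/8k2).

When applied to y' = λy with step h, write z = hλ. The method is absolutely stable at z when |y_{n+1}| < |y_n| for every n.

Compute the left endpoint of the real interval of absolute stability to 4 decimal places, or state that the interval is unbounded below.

With y'=λy (z=hλ):
  k1=λy_n ⇒ h·k1=z·y_n;  k2=λ(1+11/25z)y_n ⇒ h·k2=z(1+11/25z)y_n
  y_{n+1}/y_n = 1 + 3/8z + 5/8z(1+11/25z) = 1 + z + 11/40z²
  R(z) = 1 + z + 11/40z².

Solve |R(x)|<1 on ℝ⁻.
x=-0.5: |R|=0.5687
R=1: x+11/40x²=0 ⇒ x=−40/11=-3.6364; min R=1−1/(4·11/40)=0.0909>−1
Confirm numerically:
  x=-3.105: |R|=0.54628 <1
  x=-2.936: |R|=0.43453 <1
  x=-2.726: |R|=0.31755 <1
  x=-1.743: |R|=0.09246 <1
  x=-3.844: |R|=1.21949 >1
  x=-3.821: |R|=1.19401 >1
  x=-3.792: |R|=1.16230 >1
Stable set (-3.6364, 0).

z* = -3.6364.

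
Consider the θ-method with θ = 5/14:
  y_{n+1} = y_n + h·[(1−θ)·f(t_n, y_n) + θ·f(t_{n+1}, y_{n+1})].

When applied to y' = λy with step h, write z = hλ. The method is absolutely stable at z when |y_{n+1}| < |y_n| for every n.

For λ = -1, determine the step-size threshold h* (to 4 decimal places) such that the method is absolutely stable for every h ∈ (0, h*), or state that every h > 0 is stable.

With y'=λy (z=hλ):
  y_{n+1} = y_n + z·[9/14·y_n + 5/14·y_{n+1}] ⇒ (1 − 5/14z)y_{n+1} = (1 + 9/14z)y_n
  ⇒ R(z) = (1 + 9/14z)/(1 − 5/14z).

Find x<0 with |R(x)|<1.
x=-0.52: |R|=0.5614
R=−1: 1+9/14x = −1+5/14x ⇒ -2/7x=2 ⇒ x=2/(-2/7)=-7.0000
Confirm numerically:
  x=-5.868: |R|=0.89552 <1
  x=-5.407: |R|=0.84472 <1
  x=-5.387: |R|=0.84238 <1
  x=-7.534: |R|=1.04134 >1
  x=-7.503: |R|=1.03906 >1
  x=-7.414: |R|=1.03243 >1
Interval (-7.0000, 0).

(-7.0000,0); λ=-1 ⇒ h* = (7)/1 = 7.0000.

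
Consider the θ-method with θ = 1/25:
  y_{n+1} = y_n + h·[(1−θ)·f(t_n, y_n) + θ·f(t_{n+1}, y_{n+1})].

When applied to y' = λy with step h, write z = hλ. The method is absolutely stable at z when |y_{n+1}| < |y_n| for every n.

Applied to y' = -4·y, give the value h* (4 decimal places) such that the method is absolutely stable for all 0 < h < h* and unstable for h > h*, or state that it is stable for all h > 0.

(-2.1739,0); λ=-4 ⇒ h* = (50/23)/4 = 0.5435.

With y'=λy (z=hλ):
  y_{n+1} = y_n + z·[24/25·y_n + 1/25·y_{n+1}] ⇒ (1 − 1/25z)y_{n+1} = (1 + 24/25z)y_n
  ⇒ R(z) = (1 + 24/25z)/(1 − 1/25z).

Solve |R(x)|<1 on ℝ⁻.
x=-0.7: |R|=0.3191
R=−1: 1+24/25x = −1+1/25x ⇒ -23/25x=2 ⇒ x=2/(-23/25)=-2.1739
Confirm numerically:
  x=-2.055: |R|=0.89891 <1
  x=-2.033: |R|=0.88011 <1
  x=-1.258: |R|=0.19773 <1
  x=-1.188: |R|=0.13411 <1
  x=-2.712: |R|=1.44659 >1
  x=-2.697: |R|=1.43438 >1
Stable set (-2.1739, 0).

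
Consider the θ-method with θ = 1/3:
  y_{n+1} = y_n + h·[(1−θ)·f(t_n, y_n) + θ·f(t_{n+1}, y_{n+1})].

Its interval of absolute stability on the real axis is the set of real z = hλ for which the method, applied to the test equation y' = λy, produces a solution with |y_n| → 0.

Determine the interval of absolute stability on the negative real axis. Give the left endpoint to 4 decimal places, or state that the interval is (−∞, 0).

Test eqn y'=λy, z=hλ:
  y_{n+1} = y_n + z·[2/3·y_n + 1/3·y_{n+1}] ⇒ (1 − 1/3z)y_{n+1} = (1 + 2/3z)y_n
  ⇒ R(z) = (1 + 2/3z)/(1 − 1/3z).

Find x<0 with |R(x)|<1.
x=-1.57: |R|=0.0306
R=−1: 1+2/3x = −1+1/3x ⇒ -1/3x=2 ⇒ x=2/(-1/3)=-6.0000
Confirm numerically:
  x=-5.085: |R|=0.88683 <1
  x=-4.487: |R|=0.79792 <1
  x=-3.877: |R|=0.69129 <1
  x=-6.208: |R|=1.02259 >1
  x=-6.133: |R|=1.01456 >1
Stable set (-6.0000, 0).

(-6.0000, 0).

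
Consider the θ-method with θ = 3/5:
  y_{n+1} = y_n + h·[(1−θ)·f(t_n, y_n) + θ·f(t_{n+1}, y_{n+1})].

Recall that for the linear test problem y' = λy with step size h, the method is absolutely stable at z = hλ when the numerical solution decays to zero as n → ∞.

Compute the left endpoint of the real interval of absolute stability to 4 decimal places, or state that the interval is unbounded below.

unbounded; (−∞, 0).

Set f=λy, z=hλ:
  y_{n+1} = y_n + z·[2/5·y_n + 3/5·y_{n+1}] ⇒ (1 − 3/5z)y_{n+1} = (1 + 2/5z)y_n
  R(z) = (1 + 2/5z)/(1 − 3/5z).

Boundary: |R(x)|=1, x<0.
x=-0.74: |R|=0.4875
x=-2: |R|=0.0909
x=-10: |R|=0.4286
x=-100: |R|=0.6393
θ=3/5≥1/2 ⇒ |1+2/5x|<|1−3/5x| ∀x<0 ⇒ stable on all of ℝ⁻.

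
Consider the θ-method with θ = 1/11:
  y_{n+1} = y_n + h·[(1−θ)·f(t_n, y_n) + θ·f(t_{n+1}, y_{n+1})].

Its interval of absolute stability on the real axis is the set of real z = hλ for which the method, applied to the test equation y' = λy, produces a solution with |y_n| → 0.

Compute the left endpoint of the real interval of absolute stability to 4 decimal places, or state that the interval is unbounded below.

Test eqn y'=λy, z=hλ:
  y_{n+1} = y_n + z·[10/11·y_n + 1/11·y_{n+1}] ⇒ (1 − 1/11z)y_{n+1} = (1 + 10/11z)y_n
  ⇒ R(z) = (1 + 10/11z)/(1 − 1/11z).

Find x<0 with |R(x)|<1.
x=-1.28: |R|=0.1466
R=−1: 1+10/11x = −1+1/11x ⇒ -9/11x=2 ⇒ x=2/(-9/11)=-2.4444
Confirm numerically:
  x=-2.302: |R|=0.90362 <1
  x=-2.059: |R|=0.73436 <1
  x=-2.021: |R|=0.70732 <1
  x=-1.735: |R|=0.49863 <1
  x=-2.786: |R|=1.22298 >1
  x=-2.637: |R|=1.12708 >1
Stable set (-2.4444, 0).

left endpoint -2.4444.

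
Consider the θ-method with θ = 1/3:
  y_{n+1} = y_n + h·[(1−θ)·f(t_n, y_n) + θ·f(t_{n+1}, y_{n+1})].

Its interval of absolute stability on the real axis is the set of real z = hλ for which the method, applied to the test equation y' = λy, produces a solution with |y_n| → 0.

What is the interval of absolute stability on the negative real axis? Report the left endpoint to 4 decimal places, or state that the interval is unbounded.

z∈(-6.0000,0).

On y'=λy, z=hλ:
  y_{n+1} = y_n + z·[2/3·y_n + 1/3·y_{n+1}] ⇒ (1 − 1/3z)y_{n+1} = (1 + 2/3z)y_n
  ⇒ R(z) = (1 + 2/3z)/(1 − 1/3z).

Find x<0 with |R(x)|<1.
x=-1.25: |R|=0.1176
R=−1: 1+2/3x = −1+1/3x ⇒ -1/3x=2 ⇒ x=2/(-1/3)=-6.0000
Confirm numerically:
  x=-5.891: |R|=0.98774 <1
  x=-5.608: |R|=0.95446 <1
  x=-2.959: |R|=0.48968 <1
  x=-2.767: |R|=0.43940 <1
  x=-6.486: |R|=1.05123 >1
  x=-6.149: |R|=1.01629 >1
  x=-6.068: |R|=1.00750 >1
Interval (-6.0000, 0).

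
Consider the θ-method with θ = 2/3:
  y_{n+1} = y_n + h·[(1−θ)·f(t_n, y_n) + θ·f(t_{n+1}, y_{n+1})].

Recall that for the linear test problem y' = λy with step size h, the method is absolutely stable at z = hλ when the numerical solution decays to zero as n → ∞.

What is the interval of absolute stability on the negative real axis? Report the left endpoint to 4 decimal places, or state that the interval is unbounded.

With y'=λy (z=hλ):
  y_{n+1} = y_n + z·[1/3·y_n + 2/3·y_{n+1}] ⇒ (1 − 2/3z)y_{n+1} = (1 + 1/3z)y_n
  ⇒ R(z) = (1 + 1/3z)/(1 − 2/3z).

Solve |R(x)|<1 on ℝ⁻.
x=-1.75: |R|=0.1923
x=-2: |R|=0.1429
x=-10: |R|=0.3043
x=-100: |R|=0.4778
θ=2/3≥1/2 ⇒ |1+1/3x|<|1−2/3x| ∀x<0 ⇒ unbounded interval.

unbounded; (−∞, 0).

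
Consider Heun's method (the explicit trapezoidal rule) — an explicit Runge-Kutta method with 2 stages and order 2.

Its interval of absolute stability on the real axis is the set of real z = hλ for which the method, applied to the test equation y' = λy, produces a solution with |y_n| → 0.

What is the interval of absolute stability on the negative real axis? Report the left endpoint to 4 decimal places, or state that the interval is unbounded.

With y'=λy (z=hλ):
  order 2, 2-stage ⇒ R(z)=1+z+z^2/2
  (e.g. R(-1.29)=0.54205, |R|=0.54205)

Need |R(x)|<1, x<0.
x=-1.29: |R|=0.5421
|R(-2.33)|=1.3845 |R(-1.18)|=0.5162 |R(-0.84)|=0.5128
Bisect:
  x_lo=-2.8382 |R|=2.1895  x_hi=-0.2588 |R|=0.7747
  mid=-1.54848 |R|=0.65042 →hi
  mid=-2.19334 |R|=1.21203 →lo
  mid=-1.87091 |R|=0.87924 →hi
  mid=-2.03213 |R|=1.03264 →lo
  mid=-1.95152 |R|=0.95270 →hi
  mid=-1.99182 |R|=0.99186 →hi
  mid=-2.01198 |R|=1.01205 →lo
  ...
  [-2.00001,-1.99985] ⇒ x*=-2.0000
Stable set (-2.0000, 0).

z∈(-2.0000,0).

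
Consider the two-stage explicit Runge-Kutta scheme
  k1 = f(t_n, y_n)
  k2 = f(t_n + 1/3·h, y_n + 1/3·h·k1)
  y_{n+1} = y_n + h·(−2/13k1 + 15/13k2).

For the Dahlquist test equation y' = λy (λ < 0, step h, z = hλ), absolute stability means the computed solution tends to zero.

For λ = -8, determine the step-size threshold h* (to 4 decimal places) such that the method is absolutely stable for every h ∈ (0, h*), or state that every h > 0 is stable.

With y'=λy (z=hλ):
  k1=λy_n ⇒ h·k1=z·y_n;  k2=λ(1+1/3z)y_n ⇒ h·k2=z(1+1/3z)y_n
  y_{n+1}/y_n = 1 − 2/13z + 15/13z(1+1/3z) = 1 + z + 5/13z²
  ⇒ R(z) = 1 + z + 5/13z².

Solve |R(x)|<1 on ℝ⁻.
x=-1.2: |R|=0.3538
R=1: x+5/13x²=0 ⇒ x=−13/5=-2.6000; min R=1−1/(4·5/13)=0.3500>−1
Confirm numerically:
  x=-1.331: |R|=0.35037 <1
  x=-1.264: |R|=0.35050 <1
  x=-1.110: |R|=0.36388 <1
  x=-2.964: |R|=1.41496 >1
  x=-2.708: |R|=1.11249 >1
Interval (-2.6000, 0).

(-2.6000,0); λ=-8 ⇒ h* = (13/5)/8 = 0.3250.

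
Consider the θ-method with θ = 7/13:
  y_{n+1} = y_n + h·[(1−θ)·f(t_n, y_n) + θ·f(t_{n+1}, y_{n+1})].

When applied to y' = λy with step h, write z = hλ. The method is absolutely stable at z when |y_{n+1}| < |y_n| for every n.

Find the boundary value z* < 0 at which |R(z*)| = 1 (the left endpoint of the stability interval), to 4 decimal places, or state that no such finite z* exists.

With y'=λy (z=hλ):
  y_{n+1} = y_n + z·[6/13·y_n + 7/13·y_{n+1}] ⇒ (1 − 7/13z)y_{n+1} = (1 + 6/13z)y_n
  R(z) = (1 + 6/13z)/(1 − 7/13z).

Boundary: |R(x)|=1, x<0.
x=-1.07: |R|=0.3211
x=-2: |R|=0.0370
x=-10: |R|=0.5663
x=-100: |R|=0.8233
θ=7/13≥1/2 ⇒ |1+6/13x|<|1−7/13x| ∀x<0 ⇒ stable on all of ℝ⁻.

interval (−∞, 0).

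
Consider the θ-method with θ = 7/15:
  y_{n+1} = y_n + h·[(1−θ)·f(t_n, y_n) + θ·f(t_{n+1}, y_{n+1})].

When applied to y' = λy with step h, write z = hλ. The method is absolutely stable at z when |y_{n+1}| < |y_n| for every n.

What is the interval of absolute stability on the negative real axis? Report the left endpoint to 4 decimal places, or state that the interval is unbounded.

z∈(-30.0000,0).

Set f=λy, z=hλ:
  y_{n+1} = y_n + z·[8/15·y_n + 7/15·y_{n+1}] ⇒ (1 − 7/15z)y_{n+1} = (1 + 8/15z)y_n
  R(z) = (1 + 8/15z)/(1 − 7/15z).

Boundary: |R(x)|=1, x<0.
x=-0.53: |R|=0.5751
R=−1: 1+8/15x = −1+7/15x ⇒ -1/15x=2 ⇒ x=2/(-1/15)=-30.0000
Confirm numerically:
  x=-25.646: |R|=0.97762 <1
  x=-24.753: |R|=0.97213 <1
  x=-23.756: |R|=0.96556 <1
  x=-16.595: |R|=0.89780 <1
  x=-30.127: |R|=1.00056 >1
  x=-30.051: |R|=1.00023 >1
So |R|<1 on (-30.0000, 0).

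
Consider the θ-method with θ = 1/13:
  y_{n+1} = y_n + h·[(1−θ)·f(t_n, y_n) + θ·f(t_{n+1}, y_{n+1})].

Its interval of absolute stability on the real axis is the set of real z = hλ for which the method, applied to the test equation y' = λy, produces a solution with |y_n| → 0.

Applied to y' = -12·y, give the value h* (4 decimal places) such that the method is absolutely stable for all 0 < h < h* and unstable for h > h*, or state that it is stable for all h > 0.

(-2.3636,0); λ=-12 ⇒ h* = (26/11)/12 = 0.1970.

On y'=λy, z=hλ:
  y_{n+1} = y_n + z·[12/13·y_n + 1/13·y_{n+1}] ⇒ (1 − 1/13z)y_{n+1} = (1 + 12/13z)y_n
  R(z) = (1 + 12/13z)/(1 − 1/13z).

Find x<0 with |R(x)|<1.
x=-0.9: |R|=0.1583
R=−1: 1+12/13x = −1+1/13x ⇒ -11/13x=2 ⇒ x=2/(-11/13)=-2.3636
Confirm numerically:
  x=-1.837: |R|=0.60956 <1
  x=-1.593: |R|=0.41911 <1
  x=-1.211: |R|=0.10780 <1
  x=-1.125: |R|=0.03540 <1
  x=-2.699: |R|=1.23498 >1
  x=-2.692: |R|=1.23018 >1
  x=-2.473: |R|=1.07775 >1
Interval (-2.3636, 0).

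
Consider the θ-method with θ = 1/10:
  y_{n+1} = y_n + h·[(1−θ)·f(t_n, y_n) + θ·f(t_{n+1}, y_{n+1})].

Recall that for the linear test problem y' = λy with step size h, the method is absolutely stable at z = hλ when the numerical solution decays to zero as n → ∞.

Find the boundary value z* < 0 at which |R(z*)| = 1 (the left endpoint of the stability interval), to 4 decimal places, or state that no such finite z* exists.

z* = -2.5000.

With y'=λy (z=hλ):
  y_{n+1} = y_n + z·[9/10·y_n + 1/10·y_{n+1}] ⇒ (1 − 1/10z)y_{n+1} = (1 + 9/10z)y_n
  ⇒ R(z) = (1 + 9/10z)/(1 − 1/10z).

Find x<0 with |R(x)|<1.
x=-0.83: |R|=0.2336
R=−1: 1+9/10x = −1+1/10x ⇒ -4/5x=2 ⇒ x=2/(-4/5)=-2.5000
Confirm numerically:
  x=-2.442: |R|=0.96271 <1
  x=-1.894: |R|=0.59240 <1
  x=-1.593: |R|=0.37411 <1
  x=-3.033: |R|=1.32717 >1
  x=-2.909: |R|=1.25347 >1
  x=-2.907: |R|=1.25227 >1
So |R|<1 on (-2.5000, 0).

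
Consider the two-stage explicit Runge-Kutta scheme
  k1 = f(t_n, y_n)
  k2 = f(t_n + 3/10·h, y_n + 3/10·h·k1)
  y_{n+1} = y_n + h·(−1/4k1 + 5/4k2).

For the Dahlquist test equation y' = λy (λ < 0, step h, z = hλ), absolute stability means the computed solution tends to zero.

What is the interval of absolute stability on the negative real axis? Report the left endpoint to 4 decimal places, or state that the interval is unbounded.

Set f=λy, z=hλ:
  k1=λy_n ⇒ h·k1=z·y_n;  k2=λ(1+3/10z)y_n ⇒ h·k2=z(1+3/10z)y_n
  y_{n+1}/y_n = 1 − 1/4z + 5/4z(1+3/10z) = 1 + z + 3/8z²
  so R(z) = 1 + z + 3/8z².

Solve |R(x)|<1 on ℝ⁻.
x=-1.51: |R|=0.3450
R=1: x+3/8x²=0 ⇒ x=−8/3=-2.6667; min R=1−1/(4·3/8)=0.3333>−1
Confirm numerically:
  x=-2.229: |R|=0.63417 <1
  x=-1.755: |R|=0.40001 <1
  x=-1.329: |R|=0.33334 <1
  x=-1.260: |R|=0.33535 <1
  x=-3.217: |R|=1.66391 >1
  x=-2.834: |R|=1.17783 >1
Stable set (-2.6667, 0).

z∈(-2.6667,0).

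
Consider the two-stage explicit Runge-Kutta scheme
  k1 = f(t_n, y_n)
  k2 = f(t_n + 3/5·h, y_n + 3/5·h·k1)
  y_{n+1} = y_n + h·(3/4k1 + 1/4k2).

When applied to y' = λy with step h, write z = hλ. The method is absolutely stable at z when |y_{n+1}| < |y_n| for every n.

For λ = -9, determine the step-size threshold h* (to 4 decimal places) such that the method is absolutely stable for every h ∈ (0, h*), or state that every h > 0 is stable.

(-6.6667,0); λ=-9 ⇒ h* = (20/3)/9 = 0.7407.

On y'=λy, z=hλ:
  k1=λy_n ⇒ h·k1=z·y_n;  k2=λ(1+3/5z)y_n ⇒ h·k2=z(1+3/5z)y_n
  y_{n+1}/y_n = 1 + 3/4z + 1/4z(1+3/5z) = 1 + z + 3/20z²
  ⇒ R(z) = 1 + z + 3/20z².

Need |R(x)|<1, x<0.
x=-0.38: |R|=0.6417
R=1: x+3/20x²=0 ⇒ x=−20/3=-6.6667; min R=1−1/(4·3/20)=-0.6667>−1
Confirm numerically:
  x=-5.367: |R|=0.04630 <1
  x=-4.571: |R|=0.43689 <1
  x=-4.404: |R|=0.49472 <1
  x=-2.850: |R|=0.63163 <1
  x=-7.026: |R|=1.37870 >1
  x=-6.747: |R|=1.08130 >1
So |R|<1 on (-6.6667, 0).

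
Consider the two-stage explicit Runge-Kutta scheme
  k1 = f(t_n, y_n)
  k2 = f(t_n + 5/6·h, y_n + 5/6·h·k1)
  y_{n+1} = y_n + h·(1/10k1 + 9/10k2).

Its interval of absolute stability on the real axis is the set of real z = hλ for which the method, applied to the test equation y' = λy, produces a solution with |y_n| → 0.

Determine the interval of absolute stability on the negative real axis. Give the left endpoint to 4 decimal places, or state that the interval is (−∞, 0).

Set f=λy, z=hλ:
  k1=λy_n ⇒ h·k1=z·y_n;  k2=λ(1+5/6z)y_n ⇒ h·k2=z(1+5/6z)y_n
  y_{n+1}/y_n = 1 + 1/10z + 9/10z(1+5/6z) = 1 + z + 3/4z²
  so R(z) = 1 + z + 3/4z².

Solve |R(x)|<1 on ℝ⁻.
x=-1.36: |R|=1.0272
R=1: x+3/4x²=0 ⇒ x=−4/3=-1.3333; min R=1−1/(4·3/4)=0.6667>−1
Confirm numerically:
  x=-1.069: |R|=0.78807 <1
  x=-0.852: |R|=0.69243 <1
  x=-0.722: |R|=0.66896 <1
  x=-1.607: |R|=1.32984 >1
  x=-1.512: |R|=1.20261 >1
So |R|<1 on (-1.3333, 0).

(-1.3333, 0).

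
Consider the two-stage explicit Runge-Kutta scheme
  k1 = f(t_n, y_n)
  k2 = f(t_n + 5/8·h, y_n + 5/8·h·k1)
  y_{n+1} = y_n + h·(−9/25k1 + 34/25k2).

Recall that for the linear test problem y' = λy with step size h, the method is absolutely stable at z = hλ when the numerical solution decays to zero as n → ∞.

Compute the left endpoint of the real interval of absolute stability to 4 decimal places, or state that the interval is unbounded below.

Set f=λy, z=hλ:
  k1=λy_n ⇒ h·k1=z·y_n;  k2=λ(1+5/8z)y_n ⇒ h·k2=z(1+5/8z)y_n
  y_{n+1}/y_n = 1 − 9/25z + 34/25z(1+5/8z) = 1 + z + 17/20z²
  so R(z) = 1 + z + 17/20z².

Solve |R(x)|<1 on ℝ⁻.
x=-1.29: |R|=1.1245
R=1: x+17/20x²=0 ⇒ x=−20/17=-1.1765; min R=1−1/(4·17/20)=0.7059>−1
Confirm numerically:
  x=-1.133: |R|=0.95814 <1
  x=-0.760: |R|=0.73096 <1
  x=-0.710: |R|=0.71849 <1
  x=-1.727: |R|=1.80815 >1
  x=-1.537: |R|=1.47101 >1
  x=-1.280: |R|=1.11264 >1
Interval (-1.1765, 0).

left endpoint -1.1765.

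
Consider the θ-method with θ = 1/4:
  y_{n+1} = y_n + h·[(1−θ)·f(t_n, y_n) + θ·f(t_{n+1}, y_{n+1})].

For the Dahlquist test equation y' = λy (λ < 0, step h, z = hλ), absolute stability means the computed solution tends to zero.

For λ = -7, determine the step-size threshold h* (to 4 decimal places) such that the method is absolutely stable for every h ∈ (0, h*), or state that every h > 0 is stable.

With y'=λy (z=hλ):
  y_{n+1} = y_n + z·[3/4·y_n + 1/4·y_{n+1}] ⇒ (1 − 1/4z)y_{n+1} = (1 + 3/4z)y_n
  Hence R(z) = (1 + 3/4z)/(1 − 1/4z).

Need |R(x)|<1, x<0.
x=-0.76: |R|=0.3613
R=−1: 1+3/4x = −1+1/4x ⇒ -1/2x=2 ⇒ x=2/(-1/2)=-4.0000
Confirm numerically:
  x=-3.823: |R|=0.95475 <1
  x=-2.342: |R|=0.47714 <1
  x=-2.304: |R|=0.46193 <1
  x=-4.217: |R|=1.05282 >1
  x=-4.142: |R|=1.03488 >1
Interval (-4.0000, 0).

(-4.0000,0); λ=-7 ⇒ h* = (4)/7 = 0.5714.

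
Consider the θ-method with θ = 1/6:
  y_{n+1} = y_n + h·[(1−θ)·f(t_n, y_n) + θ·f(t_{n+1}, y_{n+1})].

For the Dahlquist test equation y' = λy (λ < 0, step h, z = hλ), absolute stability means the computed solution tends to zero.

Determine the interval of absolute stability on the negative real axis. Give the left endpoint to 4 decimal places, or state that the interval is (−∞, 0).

Set f=λy, z=hλ:
  y_{n+1} = y_n + z·[5/6·y_n + 1/6·y_{n+1}] ⇒ (1 − 1/6z)y_{n+1} = (1 + 5/6z)y_n
  ⇒ R(z) = (1 + 5/6z)/(1 − 1/6z).

Need |R(x)|<1, x<0.
x=-0.88: |R|=0.2326
R=−1: 1+5/6x = −1+1/6x ⇒ -2/3x=2 ⇒ x=2/(-2/3)=-3.0000
Confirm numerically:
  x=-2.788: |R|=0.90350 <1
  x=-2.643: |R|=0.83478 <1
  x=-2.327: |R|=0.67671 <1
  x=-1.749: |R|=0.35424 <1
  x=-3.394: |R|=1.16777 >1
  x=-3.180: |R|=1.07843 >1
  x=-3.162: |R|=1.07073 >1
So |R|<1 on (-3.0000, 0).

(-3.0000, 0).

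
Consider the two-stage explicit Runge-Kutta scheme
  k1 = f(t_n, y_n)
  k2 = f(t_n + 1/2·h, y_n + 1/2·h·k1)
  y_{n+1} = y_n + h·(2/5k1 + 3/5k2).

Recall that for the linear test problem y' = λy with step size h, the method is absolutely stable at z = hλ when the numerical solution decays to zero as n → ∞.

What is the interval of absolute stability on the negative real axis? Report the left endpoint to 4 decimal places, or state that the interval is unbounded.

With y'=λy (z=hλ):
  k1=λy_n ⇒ h·k1=z·y_n;  k2=λ(1+1/2z)y_n ⇒ h·k2=z(1+1/2z)y_n
  y_{n+1}/y_n = 1 + 2/5z + 3/5z(1+1/2z) = 1 + z + 3/10z²
  R(z) = 1 + z + 3/10z².

Boundary: |R(x)|=1, x<0.
x=-1.39: |R|=0.1896
R=1: x+3/10x²=0 ⇒ x=−10/3=-3.3333; min R=1−1/(4·3/10)=0.1667>−1
Confirm numerically:
  x=-3.047: |R|=0.73826 <1
  x=-2.988: |R|=0.69044 <1
  x=-1.497: |R|=0.17530 <1
  x=-1.453: |R|=0.18036 <1
  x=-3.636: |R|=1.33015 >1
  x=-3.544: |R|=1.22398 >1
  x=-3.419: |R|=1.08787 >1
Stable set (-3.3333, 0).

z∈(-3.3333,0).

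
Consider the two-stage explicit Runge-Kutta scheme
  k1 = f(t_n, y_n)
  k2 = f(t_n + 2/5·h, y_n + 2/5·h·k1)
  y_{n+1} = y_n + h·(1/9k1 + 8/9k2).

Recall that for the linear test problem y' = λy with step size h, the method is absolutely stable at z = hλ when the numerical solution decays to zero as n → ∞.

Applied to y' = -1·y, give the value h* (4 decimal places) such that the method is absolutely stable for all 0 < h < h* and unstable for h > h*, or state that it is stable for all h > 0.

(-2.8125,0); λ=-1 ⇒ h* = (45/16)/1 = 2.8125.

With y'=λy (z=hλ):
  k1=λy_n ⇒ h·k1=z·y_n;  k2=λ(1+2/5z)y_n ⇒ h·k2=z(1+2/5z)y_n
  y_{n+1}/y_n = 1 + 1/9z + 8/9z(1+2/5z) = 1 + z + 16/45z²
  so R(z) = 1 + z + 16/45z².

Find x<0 with |R(x)|<1.
x=-1.61: |R|=0.3116
R=1: x+16/45x²=0 ⇒ x=−45/16=-2.8125; min R=1−1/(4·16/45)=0.2969>−1
Confirm numerically:
  x=-2.621: |R|=0.82154 <1
  x=-2.317: |R|=0.59180 <1
  x=-1.443: |R|=0.29736 <1
  x=-1.242: |R|=0.30647 <1
  x=-3.250: |R|=1.50556 >1
  x=-3.010: |R|=1.21137 >1
  x=-2.851: |R|=1.03903 >1
Stable set (-2.8125, 0).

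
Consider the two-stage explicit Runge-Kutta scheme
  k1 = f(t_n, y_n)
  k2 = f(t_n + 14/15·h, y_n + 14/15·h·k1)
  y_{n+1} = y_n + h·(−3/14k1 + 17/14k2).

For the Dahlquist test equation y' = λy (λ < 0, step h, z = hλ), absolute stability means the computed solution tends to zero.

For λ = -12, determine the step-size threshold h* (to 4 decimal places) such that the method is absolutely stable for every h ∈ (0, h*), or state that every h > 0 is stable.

Test eqn y'=λy, z=hλ:
  k1=λy_n ⇒ h·k1=z·y_n;  k2=λ(1+14/15z)y_n ⇒ h·k2=z(1+14/15z)y_n
  y_{n+1}/y_n = 1 − 3/14z + 17/14z(1+14/15z) = 1 + z + 17/15z²
  R(z) = 1 + z + 17/15z².

Need |R(x)|<1, x<0.
x=-1.15: |R|=1.3488
R=1: x+17/15x²=0 ⇒ x=−15/17=-0.8824; min R=1−1/(4·17/15)=0.7794>−1
Confirm numerically:
  x=-0.717: |R|=0.86563 <1
  x=-0.542: |R|=0.79093 <1
  x=-0.428: |R|=0.77961 <1
  x=-1.395: |R|=1.81049 >1
  x=-1.119: |R|=1.30012 >1
  x=-1.054: |R|=1.20504 >1
So |R|<1 on (-0.8824, 0).

(-0.8824,0); λ=-12 ⇒ h* = (15/17)/12 = 0.0735.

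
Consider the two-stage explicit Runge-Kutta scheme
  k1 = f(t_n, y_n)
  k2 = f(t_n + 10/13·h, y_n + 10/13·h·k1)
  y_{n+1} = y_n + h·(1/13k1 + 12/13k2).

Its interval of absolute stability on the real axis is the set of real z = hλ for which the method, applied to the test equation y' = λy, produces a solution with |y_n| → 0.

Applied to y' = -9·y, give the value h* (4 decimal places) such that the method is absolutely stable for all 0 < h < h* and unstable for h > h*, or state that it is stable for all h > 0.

(-1.4083,0); λ=-9 ⇒ h* = (169/120)/9 = 0.1565.

On y'=λy, z=hλ:
  k1=λy_n ⇒ h·k1=z·y_n;  k2=λ(1+10/13z)y_n ⇒ h·k2=z(1+10/13z)y_n
  y_{n+1}/y_n = 1 + 1/13z + 12/13z(1+10/13z) = 1 + z + 120/169z²
  ⇒ R(z) = 1 + z + 120/169z².

Find x<0 with |R(x)|<1.
x=-1.45: |R|=1.0429
R=1: x+120/169x²=0 ⇒ x=−169/120=-1.4083; min R=1−1/(4·120/169)=0.6479>−1
Confirm numerically:
  x=-1.091: |R|=0.75417 <1
  x=-0.809: |R|=0.65572 <1
  x=-0.635: |R|=0.65131 <1
  x=-1.976: |R|=1.79648 >1
  x=-1.453: |R|=1.04608 >1
Interval (-1.4083, 0).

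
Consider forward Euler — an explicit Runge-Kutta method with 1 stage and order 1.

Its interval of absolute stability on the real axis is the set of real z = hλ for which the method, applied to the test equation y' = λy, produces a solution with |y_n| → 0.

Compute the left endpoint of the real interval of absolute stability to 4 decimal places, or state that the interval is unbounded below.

z* = -2.0000.

With y'=λy (z=hλ):
  order 1, 1-stage ⇒ R(z)=1+z
  (e.g. R(-1.58)=-0.58000, |R|=0.58000)

Boundary: |R(x)|=1, x<0.
x=-1.58: |R|=0.5800
|R(-1.61)|=0.6100 |R(-1.42)|=0.4200 |R(-0.72)|=0.2800
Bisect:
  x_lo=-2.8842 |R|=1.8842  x_hi=-0.1001 |R|=0.8999
  mid=-1.49214 |R|=0.49214 →hi
  mid=-2.18818 |R|=1.18818 →lo
  mid=-1.84016 |R|=0.84016 →hi
  mid=-2.01417 |R|=1.01417 →lo
  mid=-1.92717 |R|=0.92717 →hi
  mid=-1.97067 |R|=0.97067 →hi
  mid=-1.99242 |R|=0.99242 →hi
  mid=-2.00330 |R|=1.00330 →lo
  ...
  [-2.00007,-1.99990] ⇒ x*=-2.0000
Interval (-2.0000, 0).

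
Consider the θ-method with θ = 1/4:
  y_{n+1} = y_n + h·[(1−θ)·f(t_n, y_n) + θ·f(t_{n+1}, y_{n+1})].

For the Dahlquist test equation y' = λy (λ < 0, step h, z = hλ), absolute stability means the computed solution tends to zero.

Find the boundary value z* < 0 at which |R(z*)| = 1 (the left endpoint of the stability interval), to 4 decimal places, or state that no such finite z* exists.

left endpoint -4.0000.

Test eqn y'=λy, z=hλ:
  y_{n+1} = y_n + z·[3/4·y_n + 1/4·y_{n+1}] ⇒ (1 − 1/4z)y_{n+1} = (1 + 3/4z)y_n
  R(z) = (1 + 3/4z)/(1 − 1/4z).

Find x<0 with |R(x)|<1.
x=-1.6: |R|=0.1429
R=−1: 1+3/4x = −1+1/4x ⇒ -1/2x=2 ⇒ x=2/(-1/2)=-4.0000
Confirm numerically:
  x=-3.233: |R|=0.78792 <1
  x=-2.790: |R|=0.64359 <1
  x=-1.815: |R|=0.24850 <1
  x=-4.570: |R|=1.13302 >1
  x=-4.294: |R|=1.07089 >1
  x=-4.277: |R|=1.06693 >1
Interval (-4.0000, 0).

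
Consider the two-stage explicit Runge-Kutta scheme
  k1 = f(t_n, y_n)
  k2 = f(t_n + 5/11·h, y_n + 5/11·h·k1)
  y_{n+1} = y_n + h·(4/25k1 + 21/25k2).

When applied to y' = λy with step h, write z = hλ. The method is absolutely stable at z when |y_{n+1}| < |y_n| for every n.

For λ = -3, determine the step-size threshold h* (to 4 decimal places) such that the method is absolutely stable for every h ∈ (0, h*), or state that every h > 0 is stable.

With y'=λy (z=hλ):
  k1=λy_n ⇒ h·k1=z·y_n;  k2=λ(1+5/11z)y_n ⇒ h·k2=z(1+5/11z)y_n
  y_{n+1}/y_n = 1 + 4/25z + 21/25z(1+5/11z) = 1 + z + 21/55z²
  so R(z) = 1 + z + 21/55z².

Boundary: |R(x)|=1, x<0.
x=-0.85: |R|=0.4259
R=1: x+21/55x²=0 ⇒ x=−55/21=-2.6190; min R=1−1/(4·21/55)=0.3452>−1
Confirm numerically:
  x=-2.302: |R|=0.72133 <1
  x=-1.922: |R|=0.48847 <1
  x=-1.810: |R|=0.44087 <1
  x=-2.910: |R|=1.32327 >1
  x=-2.892: |R|=1.30140 >1
  x=-2.876: |R|=1.28216 >1
Stable set (-2.6190, 0).

(-2.6190,0); λ=-3 ⇒ h* = (55/21)/3 = 0.8730.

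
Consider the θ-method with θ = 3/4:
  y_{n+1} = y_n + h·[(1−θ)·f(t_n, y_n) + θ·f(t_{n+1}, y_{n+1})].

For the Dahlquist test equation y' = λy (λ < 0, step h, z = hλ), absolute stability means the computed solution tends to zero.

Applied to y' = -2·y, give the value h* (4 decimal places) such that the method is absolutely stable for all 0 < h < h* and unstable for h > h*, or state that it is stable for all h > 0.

Set f=λy, z=hλ:
  y_{n+1} = y_n + z·[1/4·y_n + 3/4·y_{n+1}] ⇒ (1 − 3/4z)y_{n+1} = (1 + 1/4z)y_n
  ⇒ R(z) = (1 + 1/4z)/(1 − 3/4z).

Boundary: |R(x)|=1, x<0.
x=-0.89: |R|=0.4663
x=-2: |R|=0.2000
x=-10: |R|=0.1765
x=-100: |R|=0.3158
θ=3/4≥1/2 ⇒ |1+1/4x|<|1−3/4x| ∀x<0 ⇒ stable on all of ℝ⁻.

interval (−∞, 0). Any h>0 works for λ=-2.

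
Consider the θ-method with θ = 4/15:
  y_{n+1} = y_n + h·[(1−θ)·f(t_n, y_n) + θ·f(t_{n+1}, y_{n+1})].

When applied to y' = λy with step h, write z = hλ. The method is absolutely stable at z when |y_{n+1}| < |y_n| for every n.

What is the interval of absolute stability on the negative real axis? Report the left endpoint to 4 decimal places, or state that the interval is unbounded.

Set f=λy, z=hλ:
  y_{n+1} = y_n + z·[11/15·y_n + 4/15·y_{n+1}] ⇒ (1 − 4/15z)y_{n+1} = (1 + 11/15z)y_n
  ⇒ R(z) = (1 + 11/15z)/(1 − 4/15z).

Boundary: |R(x)|=1, x<0.
x=-1.17: |R|=0.1082
R=−1: 1+11/15x = −1+4/15x ⇒ -7/15x=2 ⇒ x=2/(-7/15)=-4.2857
Confirm numerically:
  x=-3.431: |R|=0.79171 <1
  x=-3.368: |R|=0.77437 <1
  x=-2.622: |R|=0.54308 <1
  x=-2.292: |R|=0.42254 <1
  x=-4.842: |R|=1.11330 >1
  x=-4.561: |R|=1.05797 >1
  x=-4.316: |R|=1.00657 >1
So |R|<1 on (-4.2857, 0).

z∈(-4.2857,0).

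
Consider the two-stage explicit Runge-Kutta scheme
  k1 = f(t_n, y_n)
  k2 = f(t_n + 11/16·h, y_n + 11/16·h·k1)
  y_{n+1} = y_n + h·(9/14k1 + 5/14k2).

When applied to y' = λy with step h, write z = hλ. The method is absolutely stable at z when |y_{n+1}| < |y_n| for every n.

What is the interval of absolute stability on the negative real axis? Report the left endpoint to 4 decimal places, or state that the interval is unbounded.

(-4.0727, 0).

With y'=λy (z=hλ):
  k1=λy_n ⇒ h·k1=z·y_n;  k2=λ(1+11/16z)y_n ⇒ h·k2=z(1+11/16z)y_n
  y_{n+1}/y_n = 1 + 9/14z + 5/14z(1+11/16z) = 1 + z + 55/224z²
  R(z) = 1 + z + 55/224z².

Solve |R(x)|<1 on ℝ⁻.
x=-0.45: |R|=0.5997
R=1: x+55/224x²=0 ⇒ x=−224/55=-4.0727; min R=1−1/(4·55/224)=-0.0182>−1
Confirm numerically:
  x=-3.924: |R|=0.85670 <1
  x=-3.081: |R|=0.24976 <1
  x=-2.435: |R|=0.02084 <1
  x=-2.359: |R|=0.00738 <1
  x=-4.641: |R|=1.64756 >1
  x=-4.575: |R|=1.56422 >1
  x=-4.140: |R|=1.06838 >1
So |R|<1 on (-4.0727, 0).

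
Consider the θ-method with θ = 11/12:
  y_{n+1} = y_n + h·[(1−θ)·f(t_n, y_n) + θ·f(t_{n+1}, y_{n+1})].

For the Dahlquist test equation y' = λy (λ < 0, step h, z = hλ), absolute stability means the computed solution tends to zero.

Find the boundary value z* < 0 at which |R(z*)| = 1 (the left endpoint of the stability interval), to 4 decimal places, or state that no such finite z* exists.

unbounded; (−∞, 0).

Set f=λy, z=hλ:
  y_{n+1} = y_n + z·[1/12·y_n + 11/12·y_{n+1}] ⇒ (1 − 11/12z)y_{n+1} = (1 + 1/12z)y_n
  Hence R(z) = (1 + 1/12z)/(1 − 11/12z).

Boundary: |R(x)|=1, x<0.
x=-1.72: |R|=0.3325
x=-2: |R|=0.2941
x=-10: |R|=0.0164
x=-100: |R|=0.0791
θ=11/12≥1/2 ⇒ |1+1/12x|<|1−11/12x| ∀x<0 ⇒ unbounded interval.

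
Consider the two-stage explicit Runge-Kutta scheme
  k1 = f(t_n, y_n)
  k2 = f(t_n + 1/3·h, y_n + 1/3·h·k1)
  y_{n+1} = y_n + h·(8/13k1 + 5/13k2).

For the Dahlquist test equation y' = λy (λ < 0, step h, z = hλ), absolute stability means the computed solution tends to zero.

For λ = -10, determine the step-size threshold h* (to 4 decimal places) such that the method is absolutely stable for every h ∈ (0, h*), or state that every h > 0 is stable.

With y'=λy (z=hλ):
  k1=λy_n ⇒ h·k1=z·y_n;  k2=λ(1+1/3z)y_n ⇒ h·k2=z(1+1/3z)y_n
  y_{n+1}/y_n = 1 + 8/13z + 5/13z(1+1/3z) = 1 + z + 5/39z²
  ⇒ R(z) = 1 + z + 5/39z².

Boundary: |R(x)|=1, x<0.
x=-0.37: |R|=0.6476
R=1: x+5/39x²=0 ⇒ x=−39/5=-7.8000; min R=1−1/(4·5/39)=-0.9500>−1
Confirm numerically:
  x=-4.892: |R|=0.82384 <1
  x=-3.905: |R|=0.95000 <1
  x=-3.657: |R|=0.94243 <1
  x=-3.201: |R|=0.88736 <1
  x=-8.056: |R|=1.26440 >1
  x=-7.884: |R|=1.08490 >1
So |R|<1 on (-7.8000, 0).

(-7.8000,0); λ=-10 ⇒ h* = (39/5)/10 = 0.7800.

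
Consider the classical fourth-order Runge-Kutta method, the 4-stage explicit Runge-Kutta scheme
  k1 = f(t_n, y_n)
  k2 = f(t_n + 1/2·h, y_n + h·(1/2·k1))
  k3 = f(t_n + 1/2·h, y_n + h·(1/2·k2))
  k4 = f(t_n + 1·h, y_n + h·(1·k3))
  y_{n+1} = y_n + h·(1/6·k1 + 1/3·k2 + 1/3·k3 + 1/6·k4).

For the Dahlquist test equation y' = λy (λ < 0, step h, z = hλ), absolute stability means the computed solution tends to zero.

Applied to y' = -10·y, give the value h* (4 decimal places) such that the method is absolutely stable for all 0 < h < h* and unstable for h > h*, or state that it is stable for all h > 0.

(-2.7853,0); λ=-10 ⇒ h* = 0.2785.

On y'=λy, z=hλ:
  order 4, 4-stage ⇒ R(z)=1+z+z^2/2+z^3/6+z^4/24
  (e.g. R(-1.61)=0.27046, |R|=0.27046)

Solve |R(x)|<1 on ℝ⁻.
x=-1.61: |R|=0.2705
|R(-3.03)|=1.4361 |R(-2.5)|=0.6484 |R(-2.27)|=0.4633
Bisect:
  x_lo=-3.2433 |R|=1.9406  x_hi=-0.1314 |R|=0.8769
  mid=-1.68734 |R|=0.27330 →hi
  mid=-2.46533 |R|=0.61546 →hi
  mid=-2.85433 |R|=1.10916 →lo
  mid=-2.65983 |R|=0.82674 →hi
  mid=-2.75708 |R|=0.95828 →hi
  mid=-2.80570 |R|=1.03121 →lo
  mid=-2.78139 |R|=0.99413 →hi
  mid=-2.79354 |R|=1.01251 →lo
  mid=-2.78747 |R|=1.00328 →lo
  ...
  [-2.78538,-2.78519] ⇒ x*=-2.7853
Interval (-2.7853, 0).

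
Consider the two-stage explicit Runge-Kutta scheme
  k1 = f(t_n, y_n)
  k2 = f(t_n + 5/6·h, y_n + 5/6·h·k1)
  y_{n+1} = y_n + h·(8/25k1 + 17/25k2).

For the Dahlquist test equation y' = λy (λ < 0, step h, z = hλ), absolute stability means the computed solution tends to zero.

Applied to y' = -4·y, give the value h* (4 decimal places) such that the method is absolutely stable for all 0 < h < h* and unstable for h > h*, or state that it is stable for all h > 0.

Set f=λy, z=hλ:
  k1=λy_n ⇒ h·k1=z·y_n;  k2=λ(1+5/6z)y_n ⇒ h·k2=z(1+5/6z)y_n
  y_{n+1}/y_n = 1 + 8/25z + 17/25z(1+5/6z) = 1 + z + 17/30z²
  ⇒ R(z) = 1 + z + 17/30z².

Boundary: |R(x)|=1, x<0.
x=-1.09: |R|=0.5833
R=1: x+17/30x²=0 ⇒ x=−30/17=-1.7647; min R=1−1/(4·17/30)=0.5588>−1
Confirm numerically:
  x=-1.530: |R|=0.79651 <1
  x=-1.183: |R|=0.61004 <1
  x=-0.915: |R|=0.55943 <1
  x=-2.126: |R|=1.43526 >1
  x=-2.102: |R|=1.40176 >1
  x=-1.851: |R|=1.09051 >1
Stable set (-1.7647, 0).

(-1.7647,0); λ=-4 ⇒ h* = (30/17)/4 = 0.4412.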